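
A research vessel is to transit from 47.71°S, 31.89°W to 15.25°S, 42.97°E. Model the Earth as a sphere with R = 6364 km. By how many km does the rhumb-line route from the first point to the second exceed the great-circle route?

Great circle: cos σ = sin φ₁ sin φ₂ + cos φ₁ cos φ₂ cos Δλ,  σ = 1.1981 rad → d_gc = 7624.7 km
Rhumb line: Δψ = +0.6806, q = Δφ/Δψ = 0.8325, d_rh = R√(Δφ²+q²Δλ²) = 7804.5 km
Excess = 7804.5 − 7624.7 = 179.8 ≈ 180 km

180 km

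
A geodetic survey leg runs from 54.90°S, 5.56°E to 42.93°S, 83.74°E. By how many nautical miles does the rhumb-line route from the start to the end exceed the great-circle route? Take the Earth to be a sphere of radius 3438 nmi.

148 nmi

Great circle: cos σ = sin φ₁ sin φ₂ + cos φ₁ cos φ₂ cos Δλ,  σ = 0.8718 rad → d_gc = 2997.1 nmi
Rhumb line: Δψ = +0.3200, q = Δφ/Δψ = 0.6528, d_rh = R√(Δφ²+q²Δλ²) = 3145.5 nmi
Excess = 3145.5 − 2997.1 = 148.4 ≈ 148 nmi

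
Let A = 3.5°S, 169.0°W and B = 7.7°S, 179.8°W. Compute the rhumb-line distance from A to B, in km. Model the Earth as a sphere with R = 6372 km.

Rhumb course C = atan2(Δλ, Δψ) with Δψ = ln[tan(π/4+φ₂/2)/tan(π/4+φ₁/2)] = -0.0737, Δλ = -0.1885 → C = 248.65°
d = R·|Δφ| / |cos C| = 6372·0.07330 / 0.36403 = 1283 km

1283 km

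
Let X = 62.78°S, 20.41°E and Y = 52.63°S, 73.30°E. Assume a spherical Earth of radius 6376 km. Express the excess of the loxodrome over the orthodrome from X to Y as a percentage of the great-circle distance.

Great circle: σ = 0.5070 rad → d_gc = Rσ = 3232.3 km
Rhumb: Δφ = +0.1772, Δλ = +0.9231, Δψ = +0.3342, q = Δφ/Δψ = 0.5301 → d_rh = R√(Δφ²+q²Δλ²) = 3317.9 km
Excess = (3317.9 − 3232.3) / 3232.3 = 85.6 / 3232.3 = 2.648% ≈ 2.6%

2.6%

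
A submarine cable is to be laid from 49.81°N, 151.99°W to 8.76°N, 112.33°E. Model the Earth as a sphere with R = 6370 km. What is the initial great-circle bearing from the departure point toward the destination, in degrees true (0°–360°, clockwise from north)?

θ = atan2( sin Δλ·cos φ₂ ,  cos φ₁ sin φ₂ − sin φ₁ cos φ₂ cos Δλ )
  = atan2(-0.9835, +0.1730) = 279.98°

280.0°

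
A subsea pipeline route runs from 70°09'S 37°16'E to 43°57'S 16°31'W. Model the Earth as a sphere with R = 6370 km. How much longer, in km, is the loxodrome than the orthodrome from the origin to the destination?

112 km

Great circle: cos σ = sin φ₁ sin φ₂ + cos φ₁ cos φ₂ cos Δλ,  σ = 0.6481 rad → d_gc = 4128.4 km
Rhumb line: Δψ = +0.8874, q = Δφ/Δψ = 0.5153, d_rh = R√(Δφ²+q²Δλ²) = 4240.1 km
Excess = 4240.1 − 4128.4 = 111.7 ≈ 112 km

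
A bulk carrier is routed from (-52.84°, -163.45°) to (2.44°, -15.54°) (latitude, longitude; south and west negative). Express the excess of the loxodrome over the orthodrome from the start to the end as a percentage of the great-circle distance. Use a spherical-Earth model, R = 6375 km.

Great circle: σ = 2.1474 rad → d_gc = Rσ = 13690.0 km
Rhumb: Δφ = +0.9648, Δλ = +2.5815, Δψ = +1.1328, q = Δφ/Δψ = 0.8517 → d_rh = R√(Δφ²+q²Δλ²) = 15306.9 km
Excess = (15306.9 − 13690.0) / 13690.0 = 1616.9 / 13690.0 = 11.81% ≈ 11.8%

11.8%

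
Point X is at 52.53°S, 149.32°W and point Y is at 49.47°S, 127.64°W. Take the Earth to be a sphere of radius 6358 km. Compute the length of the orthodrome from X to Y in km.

1545 km

cos σ = sin φ₁ sin φ₂ + cos φ₁ cos φ₂ cos Δλ
      = sin(-52.53°)sin(-49.47°) + cos(-52.53°)cos(-49.47°)cos(21.68°) = 0.9706
σ = 13.926° → d = Rσ = 6358·0.24305 = 1545 km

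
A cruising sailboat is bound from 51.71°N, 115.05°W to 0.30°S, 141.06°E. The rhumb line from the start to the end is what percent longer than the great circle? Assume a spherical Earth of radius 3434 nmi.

4.1%

Great circle: σ = 1.7243 rad → d_gc = Rσ = 5921.1 nmi
Rhumb: Δφ = -0.9077, Δλ = -1.8132, Δψ = -1.0632, q = Δφ/Δψ = 0.8538 → d_rh = R√(Δφ²+q²Δλ²) = 6162.7 nmi
Excess = (6162.7 − 5921.1) / 5921.1 = 241.6 / 5921.1 = 4.08% ≈ 4.1%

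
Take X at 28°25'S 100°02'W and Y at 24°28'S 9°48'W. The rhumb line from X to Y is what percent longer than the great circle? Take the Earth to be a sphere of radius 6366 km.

Great circle: σ = 1.3757 rad → d_gc = Rσ = 8757.9 km
Rhumb: Δφ = +0.0689, Δλ = +1.5749, Δψ = +0.0770, q = Δφ/Δψ = 0.8951 → d_rh = R√(Δφ²+q²Δλ²) = 8984.9 km
Excess = (8984.9 − 8757.9) / 8757.9 = 227.0 / 8757.9 = 2.59% ≈ 2.6%

2.6%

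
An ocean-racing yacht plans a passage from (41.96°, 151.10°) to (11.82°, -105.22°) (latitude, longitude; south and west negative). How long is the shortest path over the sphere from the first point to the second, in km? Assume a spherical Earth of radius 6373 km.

10235 km

cos σ = sin φ₁ sin φ₂ + cos φ₁ cos φ₂ cos Δλ
      = sin(41.96°)sin(11.82°) + cos(41.96°)cos(11.82°)cos(103.68°) = -0.0352
σ = 92.016° → d = Rσ = 6373·1.60598 = 10235 km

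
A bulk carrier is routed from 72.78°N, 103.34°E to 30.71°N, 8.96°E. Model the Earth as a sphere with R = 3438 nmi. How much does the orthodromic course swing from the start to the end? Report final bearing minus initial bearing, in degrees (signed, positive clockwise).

At departure: θ₁ = atan2(sin Δλ cos φ₂, cos φ₁ sin φ₂ − sin φ₁ cos φ₂ cos Δλ) = 284.01°
At arrival: θ₂ = atan2(sin Δλ cos φ₁, −cos φ₂ sin φ₁ + sin φ₂ cos φ₁ cos Δλ) = 199.52°
Δθ = θ₂ − θ₁ = -84.5°

-84.5°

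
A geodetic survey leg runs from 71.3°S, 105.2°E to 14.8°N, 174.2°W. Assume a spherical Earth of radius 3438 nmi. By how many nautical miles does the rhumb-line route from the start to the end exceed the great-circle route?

189 nmi

Great circle: cos σ = sin φ₁ sin φ₂ + cos φ₁ cos φ₂ cos Δλ,  σ = 1.7633 rad → d_gc = 6062.3 nmi
Rhumb line: Δψ = +2.0651, q = Δφ/Δψ = 0.7277, d_rh = R√(Δφ²+q²Δλ²) = 6251.1 nmi
Excess = 6251.1 − 6062.3 = 188.8 ≈ 189 nmi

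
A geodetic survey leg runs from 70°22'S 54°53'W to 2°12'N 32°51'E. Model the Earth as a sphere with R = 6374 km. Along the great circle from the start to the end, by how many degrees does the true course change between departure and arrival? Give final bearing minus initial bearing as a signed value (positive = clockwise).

-67.5°

Initial bearing θ₁ = atan2(sin Δλ cos φ₂, cos φ₁ sin φ₂ − sin φ₁ cos φ₂ cos Δλ) = 87.13°
Final bearing θ₂ = (initial bearing from the destination back to the start) + 180° = 19.62°
Δθ = θ₂ − θ₁ = -67.5°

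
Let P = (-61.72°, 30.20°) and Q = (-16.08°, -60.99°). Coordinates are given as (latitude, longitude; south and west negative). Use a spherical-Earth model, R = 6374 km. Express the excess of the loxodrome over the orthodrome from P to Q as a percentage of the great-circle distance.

Great circle: σ = 1.3341 rad → d_gc = Rσ = 8503.7 km
Rhumb: Δφ = +0.7966, Δλ = -1.5916, Δψ = +1.0942, q = Δφ/Δψ = 0.7280 → d_rh = R√(Δφ²+q²Δλ²) = 8962.1 km
Excess = (8962.1 − 8503.7) / 8503.7 = 458.4 / 8503.7 = 5.39% ≈ 5.4%

5.4%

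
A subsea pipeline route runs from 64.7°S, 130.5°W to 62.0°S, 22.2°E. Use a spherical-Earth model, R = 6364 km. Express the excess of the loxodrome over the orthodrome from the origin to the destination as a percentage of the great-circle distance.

Great circle: σ = 0.9021 rad → d_gc = Rσ = 5740.9 km
Rhumb: Δφ = +0.0471, Δλ = +2.6651, Δψ = +0.1051, q = Δφ/Δψ = 0.4482 → d_rh = R√(Δφ²+q²Δλ²) = 7607.2 km
Excess = (7607.2 − 5740.9) / 5740.9 = 1866.3 / 5740.9 = 32.51% ≈ 32.5%

32.5%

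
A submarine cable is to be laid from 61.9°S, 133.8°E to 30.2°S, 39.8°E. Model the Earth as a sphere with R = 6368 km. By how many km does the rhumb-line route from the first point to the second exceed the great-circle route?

Great circle: cos σ = sin φ₁ sin φ₂ + cos φ₁ cos φ₂ cos Δλ,  σ = 1.1425 rad → d_gc = 7275.4 km
Rhumb line: Δψ = +0.8319, q = Δφ/Δψ = 0.6650, d_rh = R√(Δφ²+q²Δλ²) = 7790.2 km
Excess = 7790.2 − 7275.4 = 514.8 ≈ 515 km

515 km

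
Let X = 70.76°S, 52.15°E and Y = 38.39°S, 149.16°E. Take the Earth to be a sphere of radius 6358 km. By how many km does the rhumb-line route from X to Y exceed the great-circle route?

Great circle: cos σ = sin φ₁ sin φ₂ + cos φ₁ cos φ₂ cos Δλ,  σ = 0.9827 rad → d_gc = 6247.8 km
Rhumb line: Δψ = +1.0483, q = Δφ/Δψ = 0.5389, d_rh = R√(Δφ²+q²Δλ²) = 6823.7 km
Excess = 6823.7 − 6247.8 = 575.9 ≈ 576 km

576 km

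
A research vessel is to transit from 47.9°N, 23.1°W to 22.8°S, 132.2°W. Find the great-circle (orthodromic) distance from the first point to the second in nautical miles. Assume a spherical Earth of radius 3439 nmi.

cos σ = sin φ₁ sin φ₂ + cos φ₁ cos φ₂ cos Δλ
      = sin(47.90°)sin(-22.80°) + cos(47.90°)cos(-22.80°)cos(-109.10°) = -0.4898
σ = 119.325° → d = Rσ = 3439·2.08261 = 7162 nmi

7162 nmi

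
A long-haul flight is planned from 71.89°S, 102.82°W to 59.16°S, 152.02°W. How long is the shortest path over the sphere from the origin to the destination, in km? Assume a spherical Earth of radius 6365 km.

cos σ = sin φ₁ sin φ₂ + cos φ₁ cos φ₂ cos Δλ
      = sin(-71.89°)sin(-59.16°) + cos(-71.89°)cos(-59.16°)cos(-49.20°) = 0.9202
σ = 23.046° → d = Rσ = 6365·0.40223 = 2560 km

2560 km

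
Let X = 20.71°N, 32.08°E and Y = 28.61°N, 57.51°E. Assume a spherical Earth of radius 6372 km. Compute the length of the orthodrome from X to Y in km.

2710 km

Haversine: a = sin²(Δφ/2)+cos φ₁ cos φ₂ sin²(Δλ/2) = 0.04453;  σ = 2·atan2(√a,√(1−a))
σ = 24.364° → d = Rσ = 6372·0.42522 = 2710 km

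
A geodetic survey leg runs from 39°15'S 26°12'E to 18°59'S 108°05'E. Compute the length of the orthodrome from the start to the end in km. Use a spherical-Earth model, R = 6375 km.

8010 km

cos σ = sin φ₁ sin φ₂ + cos φ₁ cos φ₂ cos Δλ
      = sin(-39.25°)sin(-18.98°) + cos(-39.25°)cos(-18.98°)cos(81.88°) = 0.3092
σ = 71.989° → d = Rσ = 6375·1.25644 = 8010 km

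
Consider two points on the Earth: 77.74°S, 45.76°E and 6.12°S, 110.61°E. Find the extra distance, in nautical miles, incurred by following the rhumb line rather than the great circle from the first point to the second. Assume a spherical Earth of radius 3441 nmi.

Great circle: cos σ = sin φ₁ sin φ₂ + cos φ₁ cos φ₂ cos Δλ,  σ = 1.3756 rad → d_gc = 4733.6 nmi
Rhumb line: Δψ = +2.1242, q = Δφ/Δψ = 0.5885, d_rh = R√(Δφ²+q²Δλ²) = 4873.8 nmi
Excess = 4873.8 − 4733.6 = 140.2 ≈ 140 nmi

140 nmi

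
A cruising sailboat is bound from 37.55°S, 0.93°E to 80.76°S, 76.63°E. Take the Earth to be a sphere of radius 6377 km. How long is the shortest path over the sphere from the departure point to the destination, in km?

5646 km

Haversine: a = sin²(Δφ/2)+cos φ₁ cos φ₂ sin²(Δλ/2) = 0.18351;  σ = 2·atan2(√a,√(1−a))
σ = 50.729° → d = Rσ = 6377·0.88539 = 5646 km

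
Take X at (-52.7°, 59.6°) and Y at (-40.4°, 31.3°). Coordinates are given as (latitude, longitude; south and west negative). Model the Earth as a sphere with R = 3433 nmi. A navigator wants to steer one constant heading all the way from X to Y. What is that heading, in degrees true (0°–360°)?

302.5°

Δψ = ln[tan(π/4+φ₂/2)/tan(π/4+φ₁/2)] = +0.3141
Δλ = -0.4939 rad (taken the short way round)
course = atan2(Δλ, Δψ) = 302.45°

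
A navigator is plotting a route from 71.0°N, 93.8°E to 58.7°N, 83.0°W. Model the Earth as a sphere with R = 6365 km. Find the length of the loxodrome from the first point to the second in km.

Δψ = ln[tan(π/4+φ₂/2)/tan(π/4+φ₁/2)] = -0.5153;  Δφ = -0.2147 rad,  Δλ = -3.0857 rad
q = Δφ/Δψ = 0.4166
d = R·√(Δφ² + q²Δλ²) = 6365·1.30341 = 8296 km

8296 km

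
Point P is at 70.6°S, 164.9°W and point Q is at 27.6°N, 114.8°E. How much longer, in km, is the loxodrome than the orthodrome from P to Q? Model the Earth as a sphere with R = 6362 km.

294 km

Great circle: cos σ = sin φ₁ sin φ₂ + cos φ₁ cos φ₂ cos Δλ,  σ = 1.9686 rad → d_gc = 12524.2 km
Rhumb line: Δψ = +2.2680, q = Δφ/Δψ = 0.7557, d_rh = R√(Δφ²+q²Δλ²) = 12817.8 km
Excess = 12817.8 − 12524.2 = 293.6 ≈ 294 km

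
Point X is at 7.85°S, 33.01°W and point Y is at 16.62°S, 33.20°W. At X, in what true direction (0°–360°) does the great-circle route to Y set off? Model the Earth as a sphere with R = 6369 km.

N = sin Δλ·cos φ₂ = -0.0032;  D = cos φ₁ sin φ₂ − sin φ₁ cos φ₂ cos Δλ = -0.1525
initial course = atan2(N, D) = 181.19°

181.2°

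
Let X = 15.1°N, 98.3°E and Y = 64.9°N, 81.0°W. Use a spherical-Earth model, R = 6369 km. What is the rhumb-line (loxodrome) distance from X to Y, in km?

Rhumb course C = atan2(Δλ, Δψ) with Δψ = ln[tan(π/4+φ₂/2)/tan(π/4+φ₁/2)] = +1.2357, Δλ = -3.1294 → C = 291.55°
d = R·|Δφ| / |cos C| = 6369·0.86917 / 0.36727 = 15073 km

15073 km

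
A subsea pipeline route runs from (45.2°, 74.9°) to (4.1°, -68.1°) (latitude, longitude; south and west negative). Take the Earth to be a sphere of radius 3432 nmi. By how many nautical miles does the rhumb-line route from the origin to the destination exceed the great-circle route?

Great circle: cos σ = sin φ₁ sin φ₂ + cos φ₁ cos φ₂ cos Δλ,  σ = 2.1066 rad → d_gc = 7230.0 nmi
Rhumb line: Δψ = -0.8147, q = Δφ/Δψ = 0.8805, d_rh = R√(Δφ²+q²Δλ²) = 7933.6 nmi
Excess = 7933.6 − 7230.0 = 703.6 ≈ 704 nmi

704 nmi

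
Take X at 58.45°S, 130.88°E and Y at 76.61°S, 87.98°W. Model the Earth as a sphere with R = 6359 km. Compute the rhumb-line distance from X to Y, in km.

Rhumb course C = atan2(Δλ, Δψ) with Δψ = ln[tan(π/4+φ₂/2)/tan(π/4+φ₁/2)] = -0.8782, Δλ = +2.4634 → C = 109.62°
d = R·|Δφ| / |cos C| = 6359·0.31695 / 0.33581 = 6002 km

6002 km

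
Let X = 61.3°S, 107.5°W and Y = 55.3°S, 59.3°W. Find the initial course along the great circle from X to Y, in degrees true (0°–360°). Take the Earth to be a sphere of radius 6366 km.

98.3°

θ = atan2( sin Δλ·cos φ₂ ,  cos φ₁ sin φ₂ − sin φ₁ cos φ₂ cos Δλ )
  = atan2(+0.4244, -0.0620) = 98.31°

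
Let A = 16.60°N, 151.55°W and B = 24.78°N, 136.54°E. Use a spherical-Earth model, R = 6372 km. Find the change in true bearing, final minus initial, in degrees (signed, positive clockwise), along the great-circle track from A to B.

At departure: θ₁ = atan2(sin Δλ cos φ₂, cos φ₁ sin φ₂ − sin φ₁ cos φ₂ cos Δλ) = 290.41°
At arrival: θ₂ = atan2(sin Δλ cos φ₁, −cos φ₂ sin φ₁ + sin φ₂ cos φ₁ cos Δλ) = 261.59°
Δθ = θ₂ − θ₁ = -28.8°

-28.8°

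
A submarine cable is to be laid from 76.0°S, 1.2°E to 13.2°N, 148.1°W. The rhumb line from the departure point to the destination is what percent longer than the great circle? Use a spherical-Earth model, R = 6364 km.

16.3%

Great circle: σ = 2.0088 rad → d_gc = Rσ = 12783.7 km
Rhumb: Δφ = +1.5568, Δλ = -2.6058, Δψ = +2.3298, q = Δφ/Δψ = 0.6682 → d_rh = R√(Δφ²+q²Δλ²) = 14864.7 km
Excess = (14864.7 − 12783.7) / 12783.7 = 2081.0 / 12783.7 = 16.28% ≈ 16.3%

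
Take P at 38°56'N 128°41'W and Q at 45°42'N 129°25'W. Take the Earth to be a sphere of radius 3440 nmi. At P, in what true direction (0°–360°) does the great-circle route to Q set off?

θ = atan2( sin Δλ·cos φ₂ ,  cos φ₁ sin φ₂ − sin φ₁ cos φ₂ cos Δλ )
  = atan2(-0.0089, +0.1179) = 355.66°

355.7°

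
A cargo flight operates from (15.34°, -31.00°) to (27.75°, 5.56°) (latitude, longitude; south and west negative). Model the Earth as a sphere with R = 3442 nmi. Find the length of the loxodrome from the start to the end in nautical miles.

2170 nmi

Δψ = ln[tan(π/4+φ₂/2)/tan(π/4+φ₁/2)] = +0.2335;  Δφ = +0.2166 rad,  Δλ = +0.6381 rad
q = Δφ/Δψ = 0.9277
d = R·√(Δφ² + q²Δλ²) = 3442·0.63036 = 2170 nmi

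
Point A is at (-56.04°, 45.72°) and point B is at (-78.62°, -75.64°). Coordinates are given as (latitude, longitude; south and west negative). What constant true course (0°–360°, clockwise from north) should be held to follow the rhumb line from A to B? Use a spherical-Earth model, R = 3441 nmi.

242.1°

Meridional parts: M(φ₁)=-1.1863, M(φ₂)=-2.3062 → ΔM = -1.1199;  Δλ = -2.1181 rad
tan C = Δλ / ΔM = +1.8913 → C = 242.13°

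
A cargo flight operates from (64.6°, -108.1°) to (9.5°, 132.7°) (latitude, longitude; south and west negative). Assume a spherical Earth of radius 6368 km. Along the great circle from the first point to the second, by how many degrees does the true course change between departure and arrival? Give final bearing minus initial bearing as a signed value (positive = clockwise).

Initial bearing θ₁ = atan2(sin Δλ cos φ₂, cos φ₁ sin φ₂ − sin φ₁ cos φ₂ cos Δλ) = 300.42°
Final bearing θ₂ = (initial bearing from the destination back to the start) + 180° = 202.03°
Δθ = θ₂ − θ₁ = -98.4°

-98.4°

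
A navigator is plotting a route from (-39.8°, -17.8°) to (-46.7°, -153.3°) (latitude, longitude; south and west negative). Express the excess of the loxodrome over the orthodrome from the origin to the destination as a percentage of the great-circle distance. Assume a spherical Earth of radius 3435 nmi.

Great circle: σ = 1.4806 rad → d_gc = Rσ = 5086.0 nmi
Rhumb: Δφ = -0.1204, Δλ = -2.3649, Δψ = -0.1656, q = Δφ/Δψ = 0.7271 → d_rh = R√(Δφ²+q²Δλ²) = 5921.5 nmi
Excess = (5921.5 − 5086.0) / 5086.0 = 835.5 / 5086.0 = 16.43% ≈ 16.4%

16.4%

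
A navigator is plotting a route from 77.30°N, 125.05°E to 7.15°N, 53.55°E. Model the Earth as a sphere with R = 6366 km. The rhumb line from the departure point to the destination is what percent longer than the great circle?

3.7%

Great circle: σ = 1.3790 rad → d_gc = Rσ = 8778.6 km
Rhumb: Δφ = -1.2243, Δλ = -1.2479, Δψ = -2.0705, q = Δφ/Δψ = 0.5913 → d_rh = R√(Δφ²+q²Δλ²) = 9100.3 km
Excess = (9100.3 − 8778.6) / 8778.6 = 321.7 / 8778.6 = 3.66% ≈ 3.7%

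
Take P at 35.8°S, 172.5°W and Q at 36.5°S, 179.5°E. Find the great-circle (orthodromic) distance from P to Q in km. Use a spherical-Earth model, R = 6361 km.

cos σ = sin φ₁ sin φ₂ + cos φ₁ cos φ₂ cos Δλ
      = sin(-35.80°)sin(-36.50°) + cos(-35.80°)cos(-36.50°)cos(-8.00°) = 0.9936
σ = 6.496° → d = Rσ = 6361·0.11337 = 721 km

721 km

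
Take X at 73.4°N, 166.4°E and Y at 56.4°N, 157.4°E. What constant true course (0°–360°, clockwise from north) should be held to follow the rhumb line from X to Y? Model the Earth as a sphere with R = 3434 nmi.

Δψ = ln[tan(π/4+φ₂/2)/tan(π/4+φ₁/2)] = -0.7273
Δλ = -0.1571 rad (taken the short way round)
course = atan2(Δλ, Δψ) = 192.19°

192.2°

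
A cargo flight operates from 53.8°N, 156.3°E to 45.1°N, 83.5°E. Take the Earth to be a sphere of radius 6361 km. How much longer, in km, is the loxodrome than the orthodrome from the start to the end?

Great circle: cos σ = sin φ₁ sin φ₂ + cos φ₁ cos φ₂ cos Δλ,  σ = 0.8025 rad → d_gc = 5105.0 km
Rhumb line: Δψ = -0.2344, q = Δφ/Δψ = 0.6478, d_rh = R√(Δφ²+q²Δλ²) = 5323.8 km
Excess = 5323.8 − 5105.0 = 218.8 ≈ 219 km

219 km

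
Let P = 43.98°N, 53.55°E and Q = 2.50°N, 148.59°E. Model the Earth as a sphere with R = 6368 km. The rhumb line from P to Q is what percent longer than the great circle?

2.6%

Great circle: σ = 1.6037 rad → d_gc = Rσ = 10212.2 km
Rhumb: Δφ = -0.7240, Δλ = +1.6588, Δψ = -0.8128, q = Δφ/Δψ = 0.8907 → d_rh = R√(Δφ²+q²Δλ²) = 10477.6 km
Excess = (10477.6 − 10212.2) / 10212.2 = 265.4 / 10212.2 = 2.60% ≈ 2.6%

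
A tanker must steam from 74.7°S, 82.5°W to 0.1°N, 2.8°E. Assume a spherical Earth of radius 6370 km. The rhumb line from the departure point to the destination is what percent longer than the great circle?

Great circle: σ = 1.5509 rad → d_gc = Rσ = 9879.0 km
Rhumb: Δφ = +1.3055, Δλ = +1.4888, Δψ = +2.0093, q = Δφ/Δψ = 0.6497 → d_rh = R√(Δφ²+q²Δλ²) = 10350.1 km
Excess = (10350.1 − 9879.0) / 9879.0 = 471.1 / 9879.0 = 4.77% ≈ 4.8%

4.8%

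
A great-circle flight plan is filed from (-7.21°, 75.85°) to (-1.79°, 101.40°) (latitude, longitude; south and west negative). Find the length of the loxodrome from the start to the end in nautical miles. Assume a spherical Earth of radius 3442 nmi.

1564 nmi

Rhumb course C = atan2(Δλ, Δψ) with Δψ = ln[tan(π/4+φ₂/2)/tan(π/4+φ₁/2)] = +0.0949, Δλ = +0.4459 → C = 77.98°
d = R·|Δφ| / |cos C| = 3442·0.09460 / 0.20820 = 1564 nmi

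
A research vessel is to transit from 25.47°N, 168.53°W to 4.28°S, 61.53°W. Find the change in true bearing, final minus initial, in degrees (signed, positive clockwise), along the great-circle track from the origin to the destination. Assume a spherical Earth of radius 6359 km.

+28.8°

At departure: θ₁ = atan2(sin Δλ cos φ₂, cos φ₁ sin φ₂ − sin φ₁ cos φ₂ cos Δλ) = 86.52°
At arrival: θ₂ = atan2(sin Δλ cos φ₁, −cos φ₂ sin φ₁ + sin φ₂ cos φ₁ cos Δλ) = 115.36°
Δθ = θ₂ − θ₁ = +28.8°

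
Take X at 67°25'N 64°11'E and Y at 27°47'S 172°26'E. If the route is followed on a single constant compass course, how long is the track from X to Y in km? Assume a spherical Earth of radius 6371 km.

14191 km

Δψ = ln[tan(π/4+φ₂/2)/tan(π/4+φ₁/2)] = -2.1162;  Δφ = -1.6616 rad,  Δλ = +1.8893 rad
q = Δφ/Δψ = 0.7852
d = R·√(Δφ² + q²Δλ²) = 6371·2.22739 = 14191 km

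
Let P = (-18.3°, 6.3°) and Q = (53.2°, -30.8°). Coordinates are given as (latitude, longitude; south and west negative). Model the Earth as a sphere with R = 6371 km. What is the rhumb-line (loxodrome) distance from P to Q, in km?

Δψ = ln[tan(π/4+φ₂/2)/tan(π/4+φ₁/2)] = +1.4256;  Δφ = +1.2479 rad,  Δλ = -0.6475 rad
q = Δφ/Δψ = 0.8753
d = R·√(Δφ² + q²Δλ²) = 6371·1.37060 = 8732 km

8732 km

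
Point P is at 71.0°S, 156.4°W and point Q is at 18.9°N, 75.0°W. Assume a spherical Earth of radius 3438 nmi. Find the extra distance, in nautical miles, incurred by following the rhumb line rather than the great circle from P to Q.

185 nmi

Great circle: cos σ = sin φ₁ sin φ₂ + cos φ₁ cos φ₂ cos Δλ,  σ = 1.8340 rad → d_gc = 6305.4 nmi
Rhumb line: Δψ = +2.1237, q = Δφ/Δψ = 0.7388, d_rh = R√(Δφ²+q²Δλ²) = 6490.1 nmi
Excess = 6490.1 − 6305.4 = 184.7 ≈ 185 nmi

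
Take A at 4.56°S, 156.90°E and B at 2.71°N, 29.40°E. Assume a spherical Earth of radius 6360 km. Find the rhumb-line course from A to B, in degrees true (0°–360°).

Δψ = ln[tan(π/4+φ₂/2)/tan(π/4+φ₁/2)] = +0.1270
Δλ = -2.2253 rad (taken the short way round)
course = atan2(Δλ, Δψ) = 273.27°

273.3°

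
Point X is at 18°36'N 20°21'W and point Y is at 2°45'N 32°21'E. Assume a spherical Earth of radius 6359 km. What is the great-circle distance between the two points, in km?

5984 km

Haversine: a = sin²(Δφ/2)+cos φ₁ cos φ₂ sin²(Δλ/2) = 0.20551;  σ = 2·atan2(√a,√(1−a))
σ = 53.915° → d = Rσ = 6359·0.94100 = 5984 km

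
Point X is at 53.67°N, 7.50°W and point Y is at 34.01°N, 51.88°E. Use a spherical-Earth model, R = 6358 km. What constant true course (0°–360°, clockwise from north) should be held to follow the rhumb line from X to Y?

115.0°

Meridional parts: M(φ₁)=+1.1144, M(φ₂)=+0.6319 → ΔM = -0.4825;  Δλ = +1.0364 rad
tan C = Δλ / ΔM = -2.1477 → C = 114.97°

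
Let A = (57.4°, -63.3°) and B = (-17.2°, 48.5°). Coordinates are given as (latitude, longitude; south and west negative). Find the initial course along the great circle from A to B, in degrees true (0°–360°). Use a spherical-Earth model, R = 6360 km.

81.1°

N = sin Δλ·cos φ₂ = +0.8870;  D = cos φ₁ sin φ₂ − sin φ₁ cos φ₂ cos Δλ = +0.1395
initial course = atan2(N, D) = 81.06°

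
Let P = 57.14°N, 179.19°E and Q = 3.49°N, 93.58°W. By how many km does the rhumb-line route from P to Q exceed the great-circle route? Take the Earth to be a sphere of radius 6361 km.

Great circle: cos σ = sin φ₁ sin φ₂ + cos φ₁ cos φ₂ cos Δλ,  σ = 1.4934 rad → d_gc = 9499.6 km
Rhumb line: Δψ = -1.1602, q = Δφ/Δψ = 0.8071, d_rh = R√(Δφ²+q²Δλ²) = 9826.7 km
Excess = 9826.7 − 9499.6 = 327.1 ≈ 327 km

327 km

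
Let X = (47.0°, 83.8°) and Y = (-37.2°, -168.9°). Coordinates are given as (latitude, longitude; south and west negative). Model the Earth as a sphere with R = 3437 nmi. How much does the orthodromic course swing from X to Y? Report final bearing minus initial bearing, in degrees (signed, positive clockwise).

At departure: θ₁ = atan2(sin Δλ cos φ₂, cos φ₁ sin φ₂ − sin φ₁ cos φ₂ cos Δλ) = 107.45°
At arrival: θ₂ = atan2(sin Δλ cos φ₁, −cos φ₂ sin φ₁ + sin φ₂ cos φ₁ cos Δλ) = 125.23°
Δθ = θ₂ − θ₁ = +17.8°

+17.8°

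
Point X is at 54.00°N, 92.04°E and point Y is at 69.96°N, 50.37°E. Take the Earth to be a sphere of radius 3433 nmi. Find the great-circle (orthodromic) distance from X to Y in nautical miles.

Haversine: a = sin²(Δφ/2)+cos φ₁ cos φ₂ sin²(Δλ/2) = 0.04475;  σ = 2·atan2(√a,√(1−a))
σ = 24.427° → d = Rσ = 3433·0.42632 = 1464 nmi

1464 nmi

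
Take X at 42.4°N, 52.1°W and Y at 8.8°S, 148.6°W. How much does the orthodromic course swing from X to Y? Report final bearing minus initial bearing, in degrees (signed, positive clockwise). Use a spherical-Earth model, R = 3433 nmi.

At departure: θ₁ = atan2(sin Δλ cos φ₂, cos φ₁ sin φ₂ − sin φ₁ cos φ₂ cos Δλ) = 267.81°
At arrival: θ₂ = atan2(sin Δλ cos φ₁, −cos φ₂ sin φ₁ + sin φ₂ cos φ₁ cos Δλ) = 228.31°
Δθ = θ₂ − θ₁ = -39.5°

-39.5°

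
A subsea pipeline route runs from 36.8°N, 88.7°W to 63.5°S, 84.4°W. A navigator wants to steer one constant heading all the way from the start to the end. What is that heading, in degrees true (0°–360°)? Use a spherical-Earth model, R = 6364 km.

Meridional parts: M(φ₁)=+0.6916, M(φ₂)=-1.4462 → ΔM = -2.1378;  Δλ = +0.0750 rad
tan C = Δλ / ΔM = -0.0351 → C = 177.99°

178.0°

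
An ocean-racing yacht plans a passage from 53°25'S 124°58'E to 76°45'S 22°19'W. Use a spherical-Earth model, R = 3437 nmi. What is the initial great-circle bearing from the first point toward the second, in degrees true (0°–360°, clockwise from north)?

189.6°

θ = atan2( sin Δλ·cos φ₂ ,  cos φ₁ sin φ₂ − sin φ₁ cos φ₂ cos Δλ )
  = atan2(-0.1239, -0.7350) = 189.57°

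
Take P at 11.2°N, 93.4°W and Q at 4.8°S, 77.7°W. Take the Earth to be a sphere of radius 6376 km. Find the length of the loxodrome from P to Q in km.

2489 km

Δψ = ln[tan(π/4+φ₂/2)/tan(π/4+φ₁/2)] = -0.2806;  Δφ = -0.2793 rad,  Δλ = +0.2740 rad
q = Δφ/Δψ = 0.9952
d = R·√(Δφ² + q²Δλ²) = 6376·0.39031 = 2489 km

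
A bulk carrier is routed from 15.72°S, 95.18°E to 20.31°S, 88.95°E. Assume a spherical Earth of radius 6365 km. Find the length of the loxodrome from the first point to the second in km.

832 km

Δψ = ln[tan(π/4+φ₂/2)/tan(π/4+φ₁/2)] = -0.0843;  Δφ = -0.0801 rad,  Δλ = -0.1087 rad
q = Δφ/Δψ = 0.9507
d = R·√(Δφ² + q²Δλ²) = 6365·0.13078 = 832 km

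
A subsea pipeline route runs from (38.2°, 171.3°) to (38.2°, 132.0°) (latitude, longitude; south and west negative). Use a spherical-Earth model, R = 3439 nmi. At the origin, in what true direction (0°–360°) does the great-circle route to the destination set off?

N = sin Δλ·cos φ₂ = -0.4977;  D = cos φ₁ sin φ₂ − sin φ₁ cos φ₂ cos Δλ = +0.1099
initial course = atan2(N, D) = 282.45°

282.5°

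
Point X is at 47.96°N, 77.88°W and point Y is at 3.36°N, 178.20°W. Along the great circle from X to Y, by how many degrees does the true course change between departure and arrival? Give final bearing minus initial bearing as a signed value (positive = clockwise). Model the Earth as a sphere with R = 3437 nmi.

Initial bearing θ₁ = atan2(sin Δλ cos φ₂, cos φ₁ sin φ₂ − sin φ₁ cos φ₂ cos Δλ) = 279.94°
Final bearing θ₂ = (initial bearing from the destination back to the start) + 180° = 221.36°
Δθ = θ₂ − θ₁ = -58.6°

-58.6°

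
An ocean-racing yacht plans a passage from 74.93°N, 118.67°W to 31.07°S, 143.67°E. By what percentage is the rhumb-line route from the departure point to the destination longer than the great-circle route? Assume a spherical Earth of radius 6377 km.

Great circle: σ = 2.1271 rad → d_gc = Rσ = 13564.3 km
Rhumb: Δφ = -1.8500, Δλ = -1.7045, Δψ = -2.5939, q = Δφ/Δψ = 0.7132 → d_rh = R√(Δφ²+q²Δλ²) = 14117.0 km
Excess = (14117.0 − 13564.3) / 13564.3 = 552.7 / 13564.3 = 4.07% ≈ 4.1%

4.1%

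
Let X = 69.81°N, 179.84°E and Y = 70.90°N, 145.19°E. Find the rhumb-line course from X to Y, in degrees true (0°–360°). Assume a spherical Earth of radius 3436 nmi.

Δψ = ln[tan(π/4+φ₂/2)/tan(π/4+φ₁/2)] = +0.0566
Δλ = -0.6048 rad (taken the short way round)
course = atan2(Δλ, Δψ) = 275.35°

275.3°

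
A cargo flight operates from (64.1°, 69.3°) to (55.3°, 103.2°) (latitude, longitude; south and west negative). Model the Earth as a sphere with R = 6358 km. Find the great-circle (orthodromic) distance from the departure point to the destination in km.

2100 km

Haversine: a = sin²(Δφ/2)+cos φ₁ cos φ₂ sin²(Δλ/2) = 0.02702;  σ = 2·atan2(√a,√(1−a))
σ = 18.922° → d = Rσ = 6358·0.33026 = 2100 km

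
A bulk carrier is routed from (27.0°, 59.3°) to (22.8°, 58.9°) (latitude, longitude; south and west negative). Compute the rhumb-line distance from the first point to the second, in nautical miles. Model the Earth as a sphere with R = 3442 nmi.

253 nmi

Δψ = ln[tan(π/4+φ₂/2)/tan(π/4+φ₁/2)] = -0.0808;  Δφ = -0.0733 rad,  Δλ = -0.0070 rad
q = Δφ/Δψ = 0.9068
d = R·√(Δφ² + q²Δλ²) = 3442·0.07358 = 253 nmi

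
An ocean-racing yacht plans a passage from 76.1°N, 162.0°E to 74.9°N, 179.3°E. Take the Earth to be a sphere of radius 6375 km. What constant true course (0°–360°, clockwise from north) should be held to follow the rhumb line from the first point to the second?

Δψ = ln[tan(π/4+φ₂/2)/tan(π/4+φ₁/2)] = -0.0837
Δλ = +0.3019 rad (taken the short way round)
course = atan2(Δλ, Δψ) = 105.49°

105.5°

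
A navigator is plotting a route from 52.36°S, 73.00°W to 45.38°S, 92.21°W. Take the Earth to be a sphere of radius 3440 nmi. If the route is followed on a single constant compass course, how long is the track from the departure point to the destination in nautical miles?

Rhumb course C = atan2(Δλ, Δψ) with Δψ = ln[tan(π/4+φ₂/2)/tan(π/4+φ₁/2)] = +0.1856, Δλ = -0.3353 → C = 298.97°
d = R·|Δφ| / |cos C| = 3440·0.12182 / 0.48436 = 865 nmi

865 nmi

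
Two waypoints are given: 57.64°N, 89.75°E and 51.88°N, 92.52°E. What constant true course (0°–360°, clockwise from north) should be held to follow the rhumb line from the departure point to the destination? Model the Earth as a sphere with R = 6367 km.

164.5°

Meridional parts: M(φ₁)=+1.2374, M(φ₂)=+1.0628 → ΔM = -0.1746;  Δλ = +0.0483 rad
tan C = Δλ / ΔM = -0.2769 → C = 164.52°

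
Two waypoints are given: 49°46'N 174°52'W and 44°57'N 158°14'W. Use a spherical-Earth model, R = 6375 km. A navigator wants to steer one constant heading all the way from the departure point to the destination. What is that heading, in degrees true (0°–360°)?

113.2°

Meridional parts: M(φ₁)=+1.0044, M(φ₂)=+0.8801 → ΔM = -0.1242;  Δλ = +0.2903 rad
tan C = Δλ / ΔM = -2.3370 → C = 113.17°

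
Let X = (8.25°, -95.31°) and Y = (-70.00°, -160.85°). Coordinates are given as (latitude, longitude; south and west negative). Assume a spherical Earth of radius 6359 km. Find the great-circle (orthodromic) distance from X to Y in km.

9955 km

Haversine: a = sin²(Δφ/2)+cos φ₁ cos φ₂ sin²(Δλ/2) = 0.49734;  σ = 2·atan2(√a,√(1−a))
σ = 89.696° → d = Rσ = 6359·1.56548 = 9955 km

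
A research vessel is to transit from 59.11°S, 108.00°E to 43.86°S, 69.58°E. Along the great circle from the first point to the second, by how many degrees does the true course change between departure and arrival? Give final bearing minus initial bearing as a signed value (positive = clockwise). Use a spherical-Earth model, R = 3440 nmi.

+30.8°

Initial bearing θ₁ = atan2(sin Δλ cos φ₂, cos φ₁ sin φ₂ − sin φ₁ cos φ₂ cos Δλ) = 286.07°
Final bearing θ₂ = (initial bearing from the destination back to the start) + 180° = 316.83°
Δθ = θ₂ − θ₁ = +30.8°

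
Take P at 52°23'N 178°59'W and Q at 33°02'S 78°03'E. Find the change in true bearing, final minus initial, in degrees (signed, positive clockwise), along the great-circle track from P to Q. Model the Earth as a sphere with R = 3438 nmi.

Initial bearing θ₁ = atan2(sin Δλ cos φ₂, cos φ₁ sin φ₂ − sin φ₁ cos φ₂ cos Δλ) = 257.33°
Final bearing θ₂ = (initial bearing from the destination back to the start) + 180° = 225.26°
Δθ = θ₂ − θ₁ = -32.1°

-32.1°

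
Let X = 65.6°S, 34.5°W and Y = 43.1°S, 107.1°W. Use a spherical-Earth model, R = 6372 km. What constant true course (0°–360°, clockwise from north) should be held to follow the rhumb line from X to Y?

Δψ = ln[tan(π/4+φ₂/2)/tan(π/4+φ₁/2)] = +0.6963
Δλ = -1.2671 rad (taken the short way round)
course = atan2(Δλ, Δψ) = 298.79°

298.8°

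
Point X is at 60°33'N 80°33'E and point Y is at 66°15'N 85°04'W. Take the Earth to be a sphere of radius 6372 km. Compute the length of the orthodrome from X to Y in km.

Haversine: a = sin²(Δφ/2)+cos φ₁ cos φ₂ sin²(Δλ/2) = 0.19738;  σ = 2·atan2(√a,√(1−a))
σ = 52.755° → d = Rσ = 6372·0.92074 = 5867 km

5867 km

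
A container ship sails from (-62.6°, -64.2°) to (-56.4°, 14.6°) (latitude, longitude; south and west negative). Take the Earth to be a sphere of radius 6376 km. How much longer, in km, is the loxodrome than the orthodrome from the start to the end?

Great circle: cos σ = sin φ₁ sin φ₂ + cos φ₁ cos φ₂ cos Δλ,  σ = 0.6617 rad → d_gc = 4219.0 km
Rhumb line: Δψ = +0.2139, q = Δφ/Δψ = 0.5059, d_rh = R√(Δφ²+q²Δλ²) = 4489.2 km
Excess = 4489.2 − 4219.0 = 270.2 ≈ 270 km

270 km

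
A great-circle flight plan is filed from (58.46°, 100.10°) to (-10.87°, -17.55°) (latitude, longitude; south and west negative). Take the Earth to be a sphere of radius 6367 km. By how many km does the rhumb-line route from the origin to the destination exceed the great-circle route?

709 km

Great circle: cos σ = sin φ₁ sin φ₂ + cos φ₁ cos φ₂ cos Δλ,  σ = 1.9814 rad → d_gc = 12615.3 km
Rhumb line: Δψ = -1.4553, q = Δφ/Δψ = 0.8315, d_rh = R√(Δφ²+q²Δλ²) = 13324.0 km
Excess = 13324.0 − 12615.3 = 708.7 ≈ 709 km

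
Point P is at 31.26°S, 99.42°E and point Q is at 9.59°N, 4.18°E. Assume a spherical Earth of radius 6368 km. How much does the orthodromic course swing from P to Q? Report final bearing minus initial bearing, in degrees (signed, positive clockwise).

+24.8°

Initial bearing θ₁ = atan2(sin Δλ cos φ₂, cos φ₁ sin φ₂ − sin φ₁ cos φ₂ cos Δλ) = 275.57°
Final bearing θ₂ = (initial bearing from the destination back to the start) + 180° = 300.36°
Δθ = θ₂ − θ₁ = +24.8°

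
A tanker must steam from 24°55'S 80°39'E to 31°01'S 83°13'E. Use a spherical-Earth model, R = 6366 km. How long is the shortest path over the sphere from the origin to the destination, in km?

Haversine: a = sin²(Δφ/2)+cos φ₁ cos φ₂ sin²(Δλ/2) = 0.00322;  σ = 2·atan2(√a,√(1−a))
σ = 6.507° → d = Rσ = 6366·0.11357 = 723 km

723 km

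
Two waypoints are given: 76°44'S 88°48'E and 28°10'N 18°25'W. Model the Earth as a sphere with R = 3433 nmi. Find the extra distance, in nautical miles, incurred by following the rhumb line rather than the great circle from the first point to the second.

Great circle: cos σ = sin φ₁ sin φ₂ + cos φ₁ cos φ₂ cos Δλ,  σ = 2.1169 rad → d_gc = 7267.15 nmi
Rhumb line: Δψ = +2.6643, q = Δφ/Δψ = 0.6872, d_rh = R√(Δφ²+q²Δλ²) = 7680.67 nmi
Excess = 7680.67 − 7267.15 = 413.52 ≈ 414 nmi

414 nmi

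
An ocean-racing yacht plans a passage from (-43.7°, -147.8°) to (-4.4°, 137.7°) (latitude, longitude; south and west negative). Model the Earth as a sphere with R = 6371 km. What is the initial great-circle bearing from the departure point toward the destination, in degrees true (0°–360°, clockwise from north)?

N = sin Δλ·cos φ₂ = -0.9608;  D = cos φ₁ sin φ₂ − sin φ₁ cos φ₂ cos Δλ = +0.1286
initial course = atan2(N, D) = 277.62°

277.6°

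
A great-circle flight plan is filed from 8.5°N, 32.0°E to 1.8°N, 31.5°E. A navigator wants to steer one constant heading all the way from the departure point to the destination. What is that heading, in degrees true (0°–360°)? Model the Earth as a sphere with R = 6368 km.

Meridional parts: M(φ₁)=+0.1489, M(φ₂)=+0.0314 → ΔM = -0.1175;  Δλ = -0.0087 rad
tan C = Δλ / ΔM = +0.0743 → C = 184.25°

184.2°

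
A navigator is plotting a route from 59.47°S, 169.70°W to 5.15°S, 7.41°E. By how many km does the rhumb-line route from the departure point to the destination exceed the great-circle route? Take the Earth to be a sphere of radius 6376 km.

Great circle: cos σ = sin φ₁ sin φ₂ + cos φ₁ cos φ₂ cos Δλ,  σ = 2.0130 rad → d_gc = 12835.2 km
Rhumb line: Δψ = +1.2086, q = Δφ/Δψ = 0.7844, d_rh = R√(Δφ²+q²Δλ²) = 16600.2 km
Excess = 16600.2 − 12835.2 = 3765.0 ≈ 3765 km

3765 km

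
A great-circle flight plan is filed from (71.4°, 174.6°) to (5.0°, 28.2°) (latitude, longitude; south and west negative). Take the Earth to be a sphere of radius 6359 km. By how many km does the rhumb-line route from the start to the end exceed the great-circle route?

Great circle: cos σ = sin φ₁ sin φ₂ + cos φ₁ cos φ₂ cos Δλ,  σ = 1.7539 rad → d_gc = 11152.9 km
Rhumb line: Δψ = -1.7220, q = Δφ/Δψ = 0.6730, d_rh = R√(Δφ²+q²Δλ²) = 13186.5 km
Excess = 13186.5 − 11152.9 = 2033.6 ≈ 2034 km

2034 km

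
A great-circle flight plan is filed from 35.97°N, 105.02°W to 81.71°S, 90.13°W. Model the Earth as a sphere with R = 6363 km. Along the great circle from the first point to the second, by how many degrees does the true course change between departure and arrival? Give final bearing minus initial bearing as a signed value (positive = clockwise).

At departure: θ₁ = atan2(sin Δλ cos φ₂, cos φ₁ sin φ₂ − sin φ₁ cos φ₂ cos Δλ) = 177.60°
At arrival: θ₂ = atan2(sin Δλ cos φ₁, −cos φ₂ sin φ₁ + sin φ₂ cos φ₁ cos Δλ) = 166.39°
Δθ = θ₂ − θ₁ = -11.2°

-11.2°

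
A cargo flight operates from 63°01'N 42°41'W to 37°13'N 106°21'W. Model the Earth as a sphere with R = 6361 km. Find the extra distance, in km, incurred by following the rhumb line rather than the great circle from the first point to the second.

Great circle: cos σ = sin φ₁ sin φ₂ + cos φ₁ cos φ₂ cos Δλ,  σ = 0.7964 rad → d_gc = 5066.0 km
Rhumb line: Δψ = -0.7267, q = Δφ/Δψ = 0.6196, d_rh = R√(Δφ²+q²Δλ²) = 5233.3 km
Excess = 5233.3 − 5066.0 = 167.3 ≈ 167 km

167 km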